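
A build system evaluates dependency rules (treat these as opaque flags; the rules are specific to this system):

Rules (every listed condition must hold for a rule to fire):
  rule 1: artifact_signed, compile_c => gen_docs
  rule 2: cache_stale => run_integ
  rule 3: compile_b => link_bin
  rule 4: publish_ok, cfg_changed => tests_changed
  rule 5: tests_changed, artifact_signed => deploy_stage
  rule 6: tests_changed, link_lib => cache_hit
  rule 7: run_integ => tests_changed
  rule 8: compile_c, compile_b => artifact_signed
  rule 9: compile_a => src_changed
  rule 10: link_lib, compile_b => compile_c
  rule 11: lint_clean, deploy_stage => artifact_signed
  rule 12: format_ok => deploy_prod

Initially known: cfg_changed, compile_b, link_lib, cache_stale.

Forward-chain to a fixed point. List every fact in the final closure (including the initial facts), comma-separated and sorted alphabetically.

artifact_signed, cache_hit, cache_stale, cfg_changed, compile_b, compile_c, deploy_stage, gen_docs, link_bin, link_lib, run_integ, tests_changed

Round 1: rule 2 [cache_stale => run_integ]; rule 3 [compile_b => link_bin]; rule 10 [link_lib, compile_b => compile_c]. Adds run_integ, link_bin, compile_c.
Round 2: rule 7 [run_integ => tests_changed]; rule 8 [compile_c, compile_b => artifact_signed]. Adds tests_changed, artifact_signed.
Round 3: rule 1 [artifact_signed, compile_c => gen_docs]; rule 5 [tests_changed, artifact_signed => deploy_stage]; rule 6 [tests_changed, link_lib => cache_hit]. Adds gen_docs, deploy_stage, cache_hit.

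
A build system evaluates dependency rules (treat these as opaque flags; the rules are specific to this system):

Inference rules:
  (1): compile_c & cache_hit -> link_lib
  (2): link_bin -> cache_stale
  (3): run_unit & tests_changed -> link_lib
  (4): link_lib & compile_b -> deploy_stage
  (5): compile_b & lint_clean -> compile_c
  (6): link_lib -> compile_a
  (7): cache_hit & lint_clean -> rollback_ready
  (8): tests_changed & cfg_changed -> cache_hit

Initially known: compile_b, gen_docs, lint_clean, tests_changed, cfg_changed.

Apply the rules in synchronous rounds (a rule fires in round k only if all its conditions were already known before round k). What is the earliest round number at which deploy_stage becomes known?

3

Round 1: (5) [compile_b & lint_clean -> compile_c]; (8) [tests_changed & cfg_changed -> cache_hit]. Adds compile_c, cache_hit.
Round 2: (1) [compile_c & cache_hit -> link_lib]; (7) [cache_hit & lint_clean -> rollback_ready]. Adds link_lib, rollback_ready.
Round 3: (4) [link_lib & compile_b -> deploy_stage]; (6) [link_lib -> compile_a]. Adds deploy_stage, compile_a.
deploy_stage first appears in round 3.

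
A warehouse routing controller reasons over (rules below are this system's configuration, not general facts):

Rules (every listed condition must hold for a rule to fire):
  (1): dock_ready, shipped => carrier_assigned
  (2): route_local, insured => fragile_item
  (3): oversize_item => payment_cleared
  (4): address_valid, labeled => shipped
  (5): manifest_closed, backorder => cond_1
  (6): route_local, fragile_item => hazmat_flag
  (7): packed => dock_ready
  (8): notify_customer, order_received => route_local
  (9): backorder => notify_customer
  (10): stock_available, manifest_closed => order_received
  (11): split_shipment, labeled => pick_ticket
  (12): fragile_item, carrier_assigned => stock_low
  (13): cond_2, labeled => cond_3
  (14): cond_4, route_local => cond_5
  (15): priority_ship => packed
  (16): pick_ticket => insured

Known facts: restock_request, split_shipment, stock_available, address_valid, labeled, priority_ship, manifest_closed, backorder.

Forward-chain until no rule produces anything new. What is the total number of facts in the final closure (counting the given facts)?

21

Round 1 fires (4), (5), (9), (10), (11), (15), giving shipped, cond_1, notify_customer, order_received, pick_ticket, packed.
Round 2 fires (7), (8), (16), giving dock_ready, route_local, insured.
Round 3 fires (1), (2), giving carrier_assigned, fragile_item.
Round 4 fires (6), (12), giving hazmat_flag, stock_low.
Closure: {address_valid, backorder, carrier_assigned, cond_1, dock_ready, fragile_item, hazmat_flag, insured, labeled, manifest_closed, notify_customer, order_received, packed, pick_ticket, priority_ship, restock_request, route_local, shipped, split_shipment, stock_available, stock_low} — 21 facts.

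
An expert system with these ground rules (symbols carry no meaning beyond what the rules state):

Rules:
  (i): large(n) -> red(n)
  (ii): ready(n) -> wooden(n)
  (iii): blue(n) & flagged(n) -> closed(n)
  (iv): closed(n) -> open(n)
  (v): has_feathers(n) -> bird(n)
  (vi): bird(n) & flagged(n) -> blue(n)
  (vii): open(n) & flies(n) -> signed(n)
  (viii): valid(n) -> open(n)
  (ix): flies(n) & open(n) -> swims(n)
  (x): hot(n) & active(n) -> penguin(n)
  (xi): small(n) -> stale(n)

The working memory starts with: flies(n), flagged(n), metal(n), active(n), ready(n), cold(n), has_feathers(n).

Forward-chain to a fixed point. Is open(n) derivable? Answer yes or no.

yes

[1] (ii) [ready(n) -> wooden(n)]; (v) [has_feathers(n) -> bird(n)]. ⇒ new: wooden(n), bird(n).
[2] (vi) [bird(n) & flagged(n) -> blue(n)]. ⇒ new: blue(n).
[3] (iii) [blue(n) & flagged(n) -> closed(n)]. ⇒ new: closed(n).
[4] (iv) [closed(n) -> open(n)]. ⇒ new: open(n).
[5] (vii) [open(n) & flies(n) -> signed(n)]; (ix) [flies(n) & open(n) -> swims(n)]. ⇒ new: signed(n), swims(n).
open(n) appears in round 4, so it is derivable.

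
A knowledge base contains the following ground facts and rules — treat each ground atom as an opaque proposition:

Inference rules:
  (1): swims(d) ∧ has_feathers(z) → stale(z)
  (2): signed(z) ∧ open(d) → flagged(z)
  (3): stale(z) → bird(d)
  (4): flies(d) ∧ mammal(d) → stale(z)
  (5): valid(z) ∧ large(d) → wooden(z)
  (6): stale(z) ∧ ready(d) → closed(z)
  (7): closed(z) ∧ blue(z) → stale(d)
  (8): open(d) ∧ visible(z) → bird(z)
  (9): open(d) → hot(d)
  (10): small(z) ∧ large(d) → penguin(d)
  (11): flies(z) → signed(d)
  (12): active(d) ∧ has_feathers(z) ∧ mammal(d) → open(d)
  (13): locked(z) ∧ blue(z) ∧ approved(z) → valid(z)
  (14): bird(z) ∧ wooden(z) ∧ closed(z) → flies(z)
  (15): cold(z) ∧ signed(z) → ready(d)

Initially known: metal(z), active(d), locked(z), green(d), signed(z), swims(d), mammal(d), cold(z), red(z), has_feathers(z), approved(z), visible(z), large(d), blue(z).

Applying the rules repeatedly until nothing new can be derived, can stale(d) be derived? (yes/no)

Round 1: (1) [swims(d) ∧ has_feathers(z) → stale(z)]; (12) [active(d) ∧ has_feathers(z) ∧ mammal(d) → open(d)]; (13) [locked(z) ∧ blue(z) ∧ approved(z) → valid(z)]; (15) [cold(z) ∧ signed(z) → ready(d)]. Adds stale(z), open(d), valid(z), ready(d).
Round 2: (2) [signed(z) ∧ open(d) → flagged(z)]; (3) [stale(z) → bird(d)]; (5) [valid(z) ∧ large(d) → wooden(z)]; (6) [stale(z) ∧ ready(d) → closed(z)]; (8) [open(d) ∧ visible(z) → bird(z)]; (9) [open(d) → hot(d)]. Adds flagged(z), bird(d), wooden(z), closed(z), bird(z), hot(d).
Round 3: (7) [closed(z) ∧ blue(z) → stale(d)]; (14) [bird(z) ∧ wooden(z) ∧ closed(z) → flies(z)]. Adds stale(d), flies(z).
Round 4: (11) [flies(z) → signed(d)]. Adds signed(d).
stale(d) appears in round 3, so it is derivable.

yes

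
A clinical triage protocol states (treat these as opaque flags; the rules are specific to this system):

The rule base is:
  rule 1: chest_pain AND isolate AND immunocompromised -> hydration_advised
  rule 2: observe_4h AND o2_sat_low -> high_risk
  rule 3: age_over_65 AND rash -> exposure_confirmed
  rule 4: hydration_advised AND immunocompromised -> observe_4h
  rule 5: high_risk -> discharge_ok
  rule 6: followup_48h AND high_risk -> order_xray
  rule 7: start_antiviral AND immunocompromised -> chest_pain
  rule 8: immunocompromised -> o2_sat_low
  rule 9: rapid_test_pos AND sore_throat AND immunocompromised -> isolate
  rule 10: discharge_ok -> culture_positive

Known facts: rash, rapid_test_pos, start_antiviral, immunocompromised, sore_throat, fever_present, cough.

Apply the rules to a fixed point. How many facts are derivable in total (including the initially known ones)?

Round 1: rule 7 [start_antiviral AND immunocompromised -> chest_pain]; rule 8 [immunocompromised -> o2_sat_low]; rule 9 [rapid_test_pos AND sore_throat AND immunocompromised -> isolate]. Adds chest_pain, o2_sat_low, isolate.
Round 2: rule 1 [chest_pain AND isolate AND immunocompromised -> hydration_advised]. Adds hydration_advised.
Round 3: rule 4 [hydration_advised AND immunocompromised -> observe_4h]. Adds observe_4h.
Round 4: rule 2 [observe_4h AND o2_sat_low -> high_risk]. Adds high_risk.
Round 5: rule 5 [high_risk -> discharge_ok]. Adds discharge_ok.
Round 6: rule 10 [discharge_ok -> culture_positive]. Adds culture_positive.
Closure: {chest_pain, cough, culture_positive, discharge_ok, fever_present, high_risk, hydration_advised, immunocompromised, isolate, o2_sat_low, observe_4h, rapid_test_pos, rash, sore_throat, start_antiviral} — 15 facts.

15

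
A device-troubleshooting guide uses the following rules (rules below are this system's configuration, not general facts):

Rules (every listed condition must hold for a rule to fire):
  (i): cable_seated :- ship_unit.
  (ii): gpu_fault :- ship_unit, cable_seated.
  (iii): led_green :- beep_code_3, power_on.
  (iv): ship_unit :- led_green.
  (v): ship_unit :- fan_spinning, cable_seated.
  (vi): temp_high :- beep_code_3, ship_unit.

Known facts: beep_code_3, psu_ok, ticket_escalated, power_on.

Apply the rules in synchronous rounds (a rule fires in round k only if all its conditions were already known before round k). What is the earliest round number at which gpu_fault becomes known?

4

Round 1: (iii) [led_green :- beep_code_3, power_on.]. New: led_green.
Round 2: (iv) [ship_unit :- led_green.]. New: ship_unit.
Round 3: (i) [cable_seated :- ship_unit.]; (vi) [temp_high :- beep_code_3, ship_unit.]. New: cable_seated, temp_high.
Round 4: (ii) [gpu_fault :- ship_unit, cable_seated.]. New: gpu_fault.
gpu_fault first appears in round 4.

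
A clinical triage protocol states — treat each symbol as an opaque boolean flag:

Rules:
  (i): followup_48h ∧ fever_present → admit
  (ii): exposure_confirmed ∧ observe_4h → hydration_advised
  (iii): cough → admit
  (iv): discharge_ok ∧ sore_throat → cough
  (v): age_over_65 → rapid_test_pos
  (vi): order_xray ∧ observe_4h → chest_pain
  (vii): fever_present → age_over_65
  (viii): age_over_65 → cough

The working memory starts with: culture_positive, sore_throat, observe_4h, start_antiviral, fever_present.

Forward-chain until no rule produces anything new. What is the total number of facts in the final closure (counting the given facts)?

Round 1 — (vii), derive age_over_65.
Round 2 — (v), (viii), derive rapid_test_pos, cough.
Round 3 — (iii), derive admit.
Closure: {admit, age_over_65, cough, culture_positive, fever_present, observe_4h, rapid_test_pos, sore_throat, start_antiviral} — 9 facts.

9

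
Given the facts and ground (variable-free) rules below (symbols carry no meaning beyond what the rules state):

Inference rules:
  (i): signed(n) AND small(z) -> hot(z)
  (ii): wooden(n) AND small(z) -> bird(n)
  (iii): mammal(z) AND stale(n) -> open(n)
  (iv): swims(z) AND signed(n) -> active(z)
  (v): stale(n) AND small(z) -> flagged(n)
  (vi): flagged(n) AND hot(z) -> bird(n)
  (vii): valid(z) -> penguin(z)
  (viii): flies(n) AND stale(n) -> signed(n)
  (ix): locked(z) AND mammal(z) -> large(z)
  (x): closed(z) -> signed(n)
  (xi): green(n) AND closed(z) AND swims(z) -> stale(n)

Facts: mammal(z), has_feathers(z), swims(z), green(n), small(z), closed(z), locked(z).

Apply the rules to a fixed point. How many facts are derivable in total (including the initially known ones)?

15

Round 1 fires (ix), (x), (xi), giving large(z), signed(n), stale(n).
Round 2 fires (i), (iii), (iv), (v), giving hot(z), open(n), active(z), flagged(n).
Round 3 fires (vi), giving bird(n).
Closure: {active(z), bird(n), closed(z), flagged(n), green(n), has_feathers(z), hot(z), large(z), locked(z), mammal(z), open(n), signed(n), small(z), stale(n), swims(z)} — 15 facts.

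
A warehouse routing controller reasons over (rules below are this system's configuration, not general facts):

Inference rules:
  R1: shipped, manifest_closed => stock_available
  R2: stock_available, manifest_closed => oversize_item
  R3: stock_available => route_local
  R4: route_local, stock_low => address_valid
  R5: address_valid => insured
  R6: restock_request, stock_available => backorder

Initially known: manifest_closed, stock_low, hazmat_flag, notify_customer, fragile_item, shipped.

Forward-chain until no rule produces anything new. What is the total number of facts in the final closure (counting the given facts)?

Round 1 — R1, derive stock_available.
Round 2 — R2, R3, derive oversize_item, route_local.
Round 3 — R4, derive address_valid.
Round 4 — R5, derive insured.
Closure: {address_valid, fragile_item, hazmat_flag, insured, manifest_closed, notify_customer, oversize_item, route_local, shipped, stock_available, stock_low} — 11 facts.

11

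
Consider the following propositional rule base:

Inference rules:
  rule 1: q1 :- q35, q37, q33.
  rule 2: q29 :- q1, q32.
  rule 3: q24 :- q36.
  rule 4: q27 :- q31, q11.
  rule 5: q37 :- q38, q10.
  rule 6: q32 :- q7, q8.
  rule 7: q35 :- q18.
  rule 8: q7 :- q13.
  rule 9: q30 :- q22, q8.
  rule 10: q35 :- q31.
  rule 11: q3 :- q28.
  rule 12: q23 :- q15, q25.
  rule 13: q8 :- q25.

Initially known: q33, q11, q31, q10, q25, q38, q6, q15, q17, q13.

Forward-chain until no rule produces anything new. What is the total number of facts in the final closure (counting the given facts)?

Round 1 fires rule 4, rule 5, rule 8, rule 10, rule 12, rule 13, giving q27, q37, q7, q35, q23, q8.
Round 2 fires rule 1, rule 6, giving q1, q32.
Round 3 fires rule 2, giving q29.
Closure: {q1, q10, q11, q13, q15, q17, q23, q25, q27, q29, q31, q32, q33, q35, q37, q38, q6, q7, q8} — 19 facts.

19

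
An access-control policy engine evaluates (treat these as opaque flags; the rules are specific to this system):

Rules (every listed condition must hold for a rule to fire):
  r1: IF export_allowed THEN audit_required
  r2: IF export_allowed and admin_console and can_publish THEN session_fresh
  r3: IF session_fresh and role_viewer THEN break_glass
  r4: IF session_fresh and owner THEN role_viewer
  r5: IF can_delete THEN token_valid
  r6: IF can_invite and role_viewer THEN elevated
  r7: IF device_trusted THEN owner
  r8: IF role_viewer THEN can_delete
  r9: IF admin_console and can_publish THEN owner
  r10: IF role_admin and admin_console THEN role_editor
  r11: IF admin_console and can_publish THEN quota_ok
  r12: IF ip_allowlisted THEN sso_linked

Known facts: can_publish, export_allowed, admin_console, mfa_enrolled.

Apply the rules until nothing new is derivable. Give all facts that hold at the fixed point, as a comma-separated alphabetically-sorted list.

admin_console, audit_required, break_glass, can_delete, can_publish, export_allowed, mfa_enrolled, owner, quota_ok, role_viewer, session_fresh, token_valid

Round 1 fires r1, r2, r9, r11, giving audit_required, session_fresh, owner, quota_ok.
Round 2 fires r4, giving role_viewer.
Round 3 fires r3, r8, giving break_glass, can_delete.
Round 4 fires r5, giving token_valid.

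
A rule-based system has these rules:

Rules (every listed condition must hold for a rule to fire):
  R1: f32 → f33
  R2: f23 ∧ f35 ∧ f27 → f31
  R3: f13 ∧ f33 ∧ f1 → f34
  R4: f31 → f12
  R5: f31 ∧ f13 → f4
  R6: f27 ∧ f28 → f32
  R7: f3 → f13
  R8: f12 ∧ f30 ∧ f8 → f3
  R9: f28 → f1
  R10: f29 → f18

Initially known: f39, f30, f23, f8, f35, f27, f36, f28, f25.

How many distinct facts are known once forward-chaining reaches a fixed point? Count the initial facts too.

18

Round 1 fires R2, R6, R9, giving f31, f32, f1.
Round 2 fires R1, R4, giving f33, f12.
Round 3 fires R8, giving f3.
Round 4 fires R7, giving f13.
Round 5 fires R3, R5, giving f34, f4.
Closure: {f1, f12, f13, f23, f25, f27, f28, f3, f30, f31, f32, f33, f34, f35, f36, f39, f4, f8} — 18 facts.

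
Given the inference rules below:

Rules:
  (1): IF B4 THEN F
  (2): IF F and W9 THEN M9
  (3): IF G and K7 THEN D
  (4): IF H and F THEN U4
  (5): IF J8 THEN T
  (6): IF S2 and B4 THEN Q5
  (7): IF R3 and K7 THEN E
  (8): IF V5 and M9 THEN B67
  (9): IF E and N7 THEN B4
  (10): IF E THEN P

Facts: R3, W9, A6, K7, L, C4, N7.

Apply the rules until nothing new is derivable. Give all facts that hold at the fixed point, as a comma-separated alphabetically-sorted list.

Round 1: (7) [IF R3 and K7 THEN E]. New: E.
Round 2: (9) [IF E and N7 THEN B4]; (10) [IF E THEN P]. New: B4, P.
Round 3: (1) [IF B4 THEN F]. New: F.
Round 4: (2) [IF F and W9 THEN M9]. New: M9.

A6, B4, C4, E, F, K7, L, M9, N7, P, R3, W9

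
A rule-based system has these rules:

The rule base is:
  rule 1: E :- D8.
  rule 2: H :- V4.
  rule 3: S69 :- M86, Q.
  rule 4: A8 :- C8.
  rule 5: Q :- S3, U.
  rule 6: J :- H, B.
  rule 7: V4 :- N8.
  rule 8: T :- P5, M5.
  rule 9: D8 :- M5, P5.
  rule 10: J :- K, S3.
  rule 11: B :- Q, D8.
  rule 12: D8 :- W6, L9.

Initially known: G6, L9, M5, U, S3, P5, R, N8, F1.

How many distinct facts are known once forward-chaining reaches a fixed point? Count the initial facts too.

[1] rule 5 [Q :- S3, U.]; rule 7 [V4 :- N8.]; rule 8 [T :- P5, M5.]; rule 9 [D8 :- M5, P5.]. ⇒ new: Q, V4, T, D8.
[2] rule 1 [E :- D8.]; rule 2 [H :- V4.]; rule 11 [B :- Q, D8.]. ⇒ new: E, H, B.
[3] rule 6 [J :- H, B.]. ⇒ new: J.
Closure: {B, D8, E, F1, G6, H, J, L9, M5, N8, P5, Q, R, S3, T, U, V4} — 17 facts.

17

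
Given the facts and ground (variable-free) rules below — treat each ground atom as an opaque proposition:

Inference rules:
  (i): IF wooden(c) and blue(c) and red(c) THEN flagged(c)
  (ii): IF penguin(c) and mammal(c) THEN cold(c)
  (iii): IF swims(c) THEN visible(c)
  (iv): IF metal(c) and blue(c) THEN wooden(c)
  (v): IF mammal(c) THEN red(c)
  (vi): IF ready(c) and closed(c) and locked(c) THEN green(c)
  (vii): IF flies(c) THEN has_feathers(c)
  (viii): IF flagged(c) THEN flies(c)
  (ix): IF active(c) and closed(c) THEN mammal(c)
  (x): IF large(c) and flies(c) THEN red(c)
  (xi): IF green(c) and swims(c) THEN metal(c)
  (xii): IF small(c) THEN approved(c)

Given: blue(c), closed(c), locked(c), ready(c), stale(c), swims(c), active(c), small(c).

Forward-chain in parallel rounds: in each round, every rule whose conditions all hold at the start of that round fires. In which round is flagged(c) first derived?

Round 1: (iii) [IF swims(c) THEN visible(c)]; (vi) [IF ready(c) and closed(c) and locked(c) THEN green(c)]; (ix) [IF active(c) and closed(c) THEN mammal(c)]; (xii) [IF small(c) THEN approved(c)]. Adds visible(c), green(c), mammal(c), approved(c).
Round 2: (v) [IF mammal(c) THEN red(c)]; (xi) [IF green(c) and swims(c) THEN metal(c)]. Adds red(c), metal(c).
Round 3: (iv) [IF metal(c) and blue(c) THEN wooden(c)]. Adds wooden(c).
Round 4: (i) [IF wooden(c) and blue(c) and red(c) THEN flagged(c)]. Adds flagged(c).
flagged(c) first appears in round 4.

4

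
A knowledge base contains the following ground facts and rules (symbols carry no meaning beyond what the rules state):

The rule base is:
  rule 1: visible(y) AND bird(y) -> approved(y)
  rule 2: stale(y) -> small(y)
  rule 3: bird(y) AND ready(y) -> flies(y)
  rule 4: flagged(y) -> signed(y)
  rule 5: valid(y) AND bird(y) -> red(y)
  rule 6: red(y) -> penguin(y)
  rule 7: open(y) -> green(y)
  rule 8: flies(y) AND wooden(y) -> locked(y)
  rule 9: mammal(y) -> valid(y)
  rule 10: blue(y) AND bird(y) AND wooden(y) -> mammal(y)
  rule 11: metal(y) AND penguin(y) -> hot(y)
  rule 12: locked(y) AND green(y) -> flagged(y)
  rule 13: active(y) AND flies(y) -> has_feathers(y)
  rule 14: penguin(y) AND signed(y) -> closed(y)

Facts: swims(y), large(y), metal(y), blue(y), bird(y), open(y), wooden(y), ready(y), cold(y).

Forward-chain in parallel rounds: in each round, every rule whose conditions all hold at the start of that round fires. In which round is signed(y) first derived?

4

[1] rule 3 [bird(y) AND ready(y) -> flies(y)]; rule 7 [open(y) -> green(y)]; rule 10 [blue(y) AND bird(y) AND wooden(y) -> mammal(y)]. ⇒ new: flies(y), green(y), mammal(y).
[2] rule 8 [flies(y) AND wooden(y) -> locked(y)]; rule 9 [mammal(y) -> valid(y)]. ⇒ new: locked(y), valid(y).
[3] rule 5 [valid(y) AND bird(y) -> red(y)]; rule 12 [locked(y) AND green(y) -> flagged(y)]. ⇒ new: red(y), flagged(y).
[4] rule 4 [flagged(y) -> signed(y)]; rule 6 [red(y) -> penguin(y)]. ⇒ new: signed(y), penguin(y).
signed(y) first appears in round 4.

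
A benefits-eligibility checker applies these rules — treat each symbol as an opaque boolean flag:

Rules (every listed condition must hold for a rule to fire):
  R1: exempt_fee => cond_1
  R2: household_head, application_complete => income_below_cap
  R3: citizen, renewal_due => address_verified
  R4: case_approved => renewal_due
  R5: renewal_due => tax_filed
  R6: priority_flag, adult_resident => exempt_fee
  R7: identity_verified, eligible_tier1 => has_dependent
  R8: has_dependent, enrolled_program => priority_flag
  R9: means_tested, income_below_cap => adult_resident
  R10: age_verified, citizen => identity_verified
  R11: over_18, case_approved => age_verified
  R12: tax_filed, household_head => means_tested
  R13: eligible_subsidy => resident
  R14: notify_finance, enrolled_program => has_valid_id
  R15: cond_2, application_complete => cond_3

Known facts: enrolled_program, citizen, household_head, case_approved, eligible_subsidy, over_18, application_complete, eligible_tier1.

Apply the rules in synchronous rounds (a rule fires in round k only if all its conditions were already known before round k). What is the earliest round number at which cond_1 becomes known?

[1] R2 [household_head, application_complete => income_below_cap]; R4 [case_approved => renewal_due]; R11 [over_18, case_approved => age_verified]; R13 [eligible_subsidy => resident]. ⇒ new: income_below_cap, renewal_due, age_verified, resident.
[2] R3 [citizen, renewal_due => address_verified]; R5 [renewal_due => tax_filed]; R10 [age_verified, citizen => identity_verified]. ⇒ new: address_verified, tax_filed, identity_verified.
[3] R7 [identity_verified, eligible_tier1 => has_dependent]; R12 [tax_filed, household_head => means_tested]. ⇒ new: has_dependent, means_tested.
[4] R8 [has_dependent, enrolled_program => priority_flag]; R9 [means_tested, income_below_cap => adult_resident]. ⇒ new: priority_flag, adult_resident.
[5] R6 [priority_flag, adult_resident => exempt_fee]. ⇒ new: exempt_fee.
[6] R1 [exempt_fee => cond_1]. ⇒ new: cond_1.
cond_1 first appears in round 6.

6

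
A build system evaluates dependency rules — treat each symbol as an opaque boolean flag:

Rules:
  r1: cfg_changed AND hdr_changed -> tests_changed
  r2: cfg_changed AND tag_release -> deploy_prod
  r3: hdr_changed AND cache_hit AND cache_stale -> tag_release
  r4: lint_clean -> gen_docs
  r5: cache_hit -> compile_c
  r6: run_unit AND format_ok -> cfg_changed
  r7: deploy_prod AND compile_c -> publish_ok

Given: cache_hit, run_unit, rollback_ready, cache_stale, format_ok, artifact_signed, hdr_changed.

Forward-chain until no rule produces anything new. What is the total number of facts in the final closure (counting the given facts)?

[1] r3 [hdr_changed AND cache_hit AND cache_stale -> tag_release]; r5 [cache_hit -> compile_c]; r6 [run_unit AND format_ok -> cfg_changed]. ⇒ new: tag_release, compile_c, cfg_changed.
[2] r1 [cfg_changed AND hdr_changed -> tests_changed]; r2 [cfg_changed AND tag_release -> deploy_prod]. ⇒ new: tests_changed, deploy_prod.
[3] r7 [deploy_prod AND compile_c -> publish_ok]. ⇒ new: publish_ok.
Closure: {artifact_signed, cache_hit, cache_stale, cfg_changed, compile_c, deploy_prod, format_ok, hdr_changed, publish_ok, rollback_ready, run_unit, tag_release, tests_changed} — 13 facts.

13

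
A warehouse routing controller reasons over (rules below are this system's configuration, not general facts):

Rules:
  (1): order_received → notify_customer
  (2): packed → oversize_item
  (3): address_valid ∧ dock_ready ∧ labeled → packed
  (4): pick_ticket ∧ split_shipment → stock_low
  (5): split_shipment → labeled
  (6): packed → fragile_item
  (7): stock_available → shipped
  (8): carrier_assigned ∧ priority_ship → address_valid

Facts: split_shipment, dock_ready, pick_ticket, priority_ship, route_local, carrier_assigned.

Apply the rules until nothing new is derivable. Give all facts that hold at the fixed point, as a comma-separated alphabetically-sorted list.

Round 1 — (4), (5), (8), derive stock_low, labeled, address_valid.
Round 2 — (3), derive packed.
Round 3 — (2), (6), derive oversize_item, fragile_item.

address_valid, carrier_assigned, dock_ready, fragile_item, labeled, oversize_item, packed, pick_ticket, priority_ship, route_local, split_shipment, stock_low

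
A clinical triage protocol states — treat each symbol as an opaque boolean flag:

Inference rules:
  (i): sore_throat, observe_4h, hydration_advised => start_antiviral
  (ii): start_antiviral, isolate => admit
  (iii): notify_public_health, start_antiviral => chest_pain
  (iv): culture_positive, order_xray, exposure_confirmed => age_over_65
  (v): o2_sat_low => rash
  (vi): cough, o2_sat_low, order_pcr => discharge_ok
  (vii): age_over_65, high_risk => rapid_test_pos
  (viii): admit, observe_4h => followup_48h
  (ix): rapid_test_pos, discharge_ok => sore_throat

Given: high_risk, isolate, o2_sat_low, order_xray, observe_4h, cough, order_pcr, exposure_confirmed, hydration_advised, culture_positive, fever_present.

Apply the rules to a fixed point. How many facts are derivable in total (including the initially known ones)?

19

Round 1: (iv) [culture_positive, order_xray, exposure_confirmed => age_over_65]; (v) [o2_sat_low => rash]; (vi) [cough, o2_sat_low, order_pcr => discharge_ok]. Adds age_over_65, rash, discharge_ok.
Round 2: (vii) [age_over_65, high_risk => rapid_test_pos]. Adds rapid_test_pos.
Round 3: (ix) [rapid_test_pos, discharge_ok => sore_throat]. Adds sore_throat.
Round 4: (i) [sore_throat, observe_4h, hydration_advised => start_antiviral]. Adds start_antiviral.
Round 5: (ii) [start_antiviral, isolate => admit]. Adds admit.
Round 6: (viii) [admit, observe_4h => followup_48h]. Adds followup_48h.
Closure: {admit, age_over_65, cough, culture_positive, discharge_ok, exposure_confirmed, fever_present, followup_48h, high_risk, hydration_advised, isolate, o2_sat_low, observe_4h, order_pcr, order_xray, rapid_test_pos, rash, sore_throat, start_antiviral} — 19 facts.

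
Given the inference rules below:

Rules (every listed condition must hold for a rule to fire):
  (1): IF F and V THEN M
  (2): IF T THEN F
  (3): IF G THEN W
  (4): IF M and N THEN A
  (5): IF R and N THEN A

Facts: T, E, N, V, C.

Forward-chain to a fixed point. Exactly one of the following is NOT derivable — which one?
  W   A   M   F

W

Round 1 fires (2), giving F.
Round 2 fires (1), giving M.
Round 3 fires (4), giving A.
Derived: F (round 1), M (round 2), A (round 3). W never appears in any round.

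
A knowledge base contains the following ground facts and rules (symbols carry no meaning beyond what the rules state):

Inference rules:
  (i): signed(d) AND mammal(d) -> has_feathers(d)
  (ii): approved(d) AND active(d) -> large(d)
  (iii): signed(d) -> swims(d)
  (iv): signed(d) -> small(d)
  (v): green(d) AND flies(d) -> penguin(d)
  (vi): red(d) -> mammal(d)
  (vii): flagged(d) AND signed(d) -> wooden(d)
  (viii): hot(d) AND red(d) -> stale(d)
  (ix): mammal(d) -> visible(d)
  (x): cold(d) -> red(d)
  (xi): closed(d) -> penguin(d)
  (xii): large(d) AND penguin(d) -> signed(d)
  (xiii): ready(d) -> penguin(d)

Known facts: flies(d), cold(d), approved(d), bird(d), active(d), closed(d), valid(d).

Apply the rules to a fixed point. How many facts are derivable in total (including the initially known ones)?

16

Round 1: (ii) [approved(d) AND active(d) -> large(d)]; (x) [cold(d) -> red(d)]; (xi) [closed(d) -> penguin(d)]. New: large(d), red(d), penguin(d).
Round 2: (vi) [red(d) -> mammal(d)]; (xii) [large(d) AND penguin(d) -> signed(d)]. New: mammal(d), signed(d).
Round 3: (i) [signed(d) AND mammal(d) -> has_feathers(d)]; (iii) [signed(d) -> swims(d)]; (iv) [signed(d) -> small(d)]; (ix) [mammal(d) -> visible(d)]. New: has_feathers(d), swims(d), small(d), visible(d).
Closure: {active(d), approved(d), bird(d), closed(d), cold(d), flies(d), has_feathers(d), large(d), mammal(d), penguin(d), red(d), signed(d), small(d), swims(d), valid(d), visible(d)} — 16 facts.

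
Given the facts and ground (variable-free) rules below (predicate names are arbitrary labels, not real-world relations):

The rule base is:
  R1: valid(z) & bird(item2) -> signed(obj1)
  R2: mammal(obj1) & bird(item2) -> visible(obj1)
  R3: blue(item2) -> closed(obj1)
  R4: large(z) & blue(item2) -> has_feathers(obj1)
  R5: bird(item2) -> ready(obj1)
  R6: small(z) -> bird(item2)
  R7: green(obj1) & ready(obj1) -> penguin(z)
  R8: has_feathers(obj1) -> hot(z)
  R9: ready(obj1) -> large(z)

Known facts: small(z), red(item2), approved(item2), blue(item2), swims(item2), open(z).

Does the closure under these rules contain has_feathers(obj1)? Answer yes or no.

[1] R3 [blue(item2) -> closed(obj1)]; R6 [small(z) -> bird(item2)]. ⇒ new: closed(obj1), bird(item2).
[2] R5 [bird(item2) -> ready(obj1)]. ⇒ new: ready(obj1).
[3] R9 [ready(obj1) -> large(z)]. ⇒ new: large(z).
[4] R4 [large(z) & blue(item2) -> has_feathers(obj1)]. ⇒ new: has_feathers(obj1).
[5] R8 [has_feathers(obj1) -> hot(z)]. ⇒ new: hot(z).
has_feathers(obj1) appears in round 4, so it is derivable.

yes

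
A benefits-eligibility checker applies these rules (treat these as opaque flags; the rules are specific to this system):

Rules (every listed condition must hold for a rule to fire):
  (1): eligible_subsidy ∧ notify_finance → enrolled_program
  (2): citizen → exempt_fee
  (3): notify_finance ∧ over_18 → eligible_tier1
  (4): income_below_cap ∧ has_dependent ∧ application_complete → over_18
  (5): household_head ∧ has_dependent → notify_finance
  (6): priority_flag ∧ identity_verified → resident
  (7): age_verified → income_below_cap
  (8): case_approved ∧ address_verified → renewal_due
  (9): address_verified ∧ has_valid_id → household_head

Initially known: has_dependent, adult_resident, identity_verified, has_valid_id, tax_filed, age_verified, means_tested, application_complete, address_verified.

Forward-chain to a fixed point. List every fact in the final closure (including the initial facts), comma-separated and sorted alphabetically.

address_verified, adult_resident, age_verified, application_complete, eligible_tier1, has_dependent, has_valid_id, household_head, identity_verified, income_below_cap, means_tested, notify_finance, over_18, tax_filed

[1] (7) [age_verified → income_below_cap]; (9) [address_verified ∧ has_valid_id → household_head]. ⇒ new: income_below_cap, household_head.
[2] (4) [income_below_cap ∧ has_dependent ∧ application_complete → over_18]; (5) [household_head ∧ has_dependent → notify_finance]. ⇒ new: over_18, notify_finance.
[3] (3) [notify_finance ∧ over_18 → eligible_tier1]. ⇒ new: eligible_tier1.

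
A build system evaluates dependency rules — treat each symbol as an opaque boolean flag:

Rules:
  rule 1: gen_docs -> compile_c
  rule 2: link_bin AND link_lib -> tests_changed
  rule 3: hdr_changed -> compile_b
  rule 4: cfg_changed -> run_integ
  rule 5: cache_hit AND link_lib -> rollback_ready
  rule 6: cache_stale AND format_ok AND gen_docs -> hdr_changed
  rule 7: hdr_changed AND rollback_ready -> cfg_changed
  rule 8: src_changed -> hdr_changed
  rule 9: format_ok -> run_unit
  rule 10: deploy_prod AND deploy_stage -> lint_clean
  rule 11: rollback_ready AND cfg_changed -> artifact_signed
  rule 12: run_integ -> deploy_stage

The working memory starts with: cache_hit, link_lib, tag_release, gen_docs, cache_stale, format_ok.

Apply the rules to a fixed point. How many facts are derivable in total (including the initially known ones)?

Round 1 — rule 1, rule 5, rule 6, rule 9, derive compile_c, rollback_ready, hdr_changed, run_unit.
Round 2 — rule 3, rule 7, derive compile_b, cfg_changed.
Round 3 — rule 4, rule 11, derive run_integ, artifact_signed.
Round 4 — rule 12, derive deploy_stage.
Closure: {artifact_signed, cache_hit, cache_stale, cfg_changed, compile_b, compile_c, deploy_stage, format_ok, gen_docs, hdr_changed, link_lib, rollback_ready, run_integ, run_unit, tag_release} — 15 facts.

15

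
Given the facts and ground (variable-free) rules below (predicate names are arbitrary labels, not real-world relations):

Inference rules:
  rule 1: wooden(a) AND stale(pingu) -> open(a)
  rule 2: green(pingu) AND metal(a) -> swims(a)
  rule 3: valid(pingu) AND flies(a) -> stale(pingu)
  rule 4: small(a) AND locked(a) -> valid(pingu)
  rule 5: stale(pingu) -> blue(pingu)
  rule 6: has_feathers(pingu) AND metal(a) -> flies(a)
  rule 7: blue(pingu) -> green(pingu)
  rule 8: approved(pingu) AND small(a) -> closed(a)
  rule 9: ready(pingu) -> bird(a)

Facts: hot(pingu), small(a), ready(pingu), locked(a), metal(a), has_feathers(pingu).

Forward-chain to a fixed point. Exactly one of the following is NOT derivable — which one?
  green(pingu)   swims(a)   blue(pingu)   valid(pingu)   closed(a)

Round 1 — rule 4, rule 6, rule 9, derive valid(pingu), flies(a), bird(a).
Round 2 — rule 3, derive stale(pingu).
Round 3 — rule 5, derive blue(pingu).
Round 4 — rule 7, derive green(pingu).
Round 5 — rule 2, derive swims(a).
Derived: green(pingu) (round 4), valid(pingu) (round 1), swims(a) (round 5), blue(pingu) (round 3). closed(a) never appears in any round.

closed(a)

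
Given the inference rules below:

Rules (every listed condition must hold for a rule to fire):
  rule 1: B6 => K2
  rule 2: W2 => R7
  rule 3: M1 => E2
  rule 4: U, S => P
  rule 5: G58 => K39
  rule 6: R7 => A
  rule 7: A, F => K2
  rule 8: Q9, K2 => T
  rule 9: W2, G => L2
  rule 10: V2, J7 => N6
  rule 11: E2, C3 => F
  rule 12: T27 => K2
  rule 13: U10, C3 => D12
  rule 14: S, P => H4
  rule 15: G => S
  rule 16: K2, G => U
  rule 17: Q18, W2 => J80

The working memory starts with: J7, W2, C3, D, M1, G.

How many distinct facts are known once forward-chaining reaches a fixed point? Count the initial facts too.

16

[1] rule 2 [W2 => R7]; rule 3 [M1 => E2]; rule 9 [W2, G => L2]; rule 15 [G => S]. ⇒ new: R7, E2, L2, S.
[2] rule 6 [R7 => A]; rule 11 [E2, C3 => F]. ⇒ new: A, F.
[3] rule 7 [A, F => K2]. ⇒ new: K2.
[4] rule 16 [K2, G => U]. ⇒ new: U.
[5] rule 4 [U, S => P]. ⇒ new: P.
[6] rule 14 [S, P => H4]. ⇒ new: H4.
Closure: {A, C3, D, E2, F, G, H4, J7, K2, L2, M1, P, R7, S, U, W2} — 16 facts.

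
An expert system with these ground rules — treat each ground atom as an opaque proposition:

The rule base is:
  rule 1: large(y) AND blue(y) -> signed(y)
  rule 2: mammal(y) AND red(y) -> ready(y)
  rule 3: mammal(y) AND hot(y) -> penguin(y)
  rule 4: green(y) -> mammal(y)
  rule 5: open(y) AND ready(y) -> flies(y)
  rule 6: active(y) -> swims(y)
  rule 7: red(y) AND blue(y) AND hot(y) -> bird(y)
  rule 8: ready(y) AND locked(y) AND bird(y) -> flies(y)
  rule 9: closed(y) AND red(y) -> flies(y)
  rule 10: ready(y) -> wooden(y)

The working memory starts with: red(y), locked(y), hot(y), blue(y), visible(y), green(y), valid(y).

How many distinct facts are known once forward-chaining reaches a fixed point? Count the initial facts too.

Round 1 — rule 4, rule 7, derive mammal(y), bird(y).
Round 2 — rule 2, rule 3, derive ready(y), penguin(y).
Round 3 — rule 8, rule 10, derive flies(y), wooden(y).
Closure: {bird(y), blue(y), flies(y), green(y), hot(y), locked(y), mammal(y), penguin(y), ready(y), red(y), valid(y), visible(y), wooden(y)} — 13 facts.

13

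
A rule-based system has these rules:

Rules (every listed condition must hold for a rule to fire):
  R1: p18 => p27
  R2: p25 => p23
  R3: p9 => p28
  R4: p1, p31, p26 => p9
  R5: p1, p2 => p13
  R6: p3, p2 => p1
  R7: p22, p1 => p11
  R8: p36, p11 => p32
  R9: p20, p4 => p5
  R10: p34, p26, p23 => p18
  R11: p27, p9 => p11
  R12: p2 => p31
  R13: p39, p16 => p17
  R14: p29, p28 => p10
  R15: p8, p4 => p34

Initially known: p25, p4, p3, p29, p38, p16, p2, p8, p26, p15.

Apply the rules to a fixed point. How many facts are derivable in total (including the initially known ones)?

Round 1: R2 [p25 => p23]; R6 [p3, p2 => p1]; R12 [p2 => p31]; R15 [p8, p4 => p34]. Adds p23, p1, p31, p34.
Round 2: R4 [p1, p31, p26 => p9]; R5 [p1, p2 => p13]; R10 [p34, p26, p23 => p18]. Adds p9, p13, p18.
Round 3: R1 [p18 => p27]; R3 [p9 => p28]. Adds p27, p28.
Round 4: R11 [p27, p9 => p11]; R14 [p29, p28 => p10]. Adds p11, p10.
Closure: {p1, p10, p11, p13, p15, p16, p18, p2, p23, p25, p26, p27, p28, p29, p3, p31, p34, p38, p4, p8, p9} — 21 facts.

21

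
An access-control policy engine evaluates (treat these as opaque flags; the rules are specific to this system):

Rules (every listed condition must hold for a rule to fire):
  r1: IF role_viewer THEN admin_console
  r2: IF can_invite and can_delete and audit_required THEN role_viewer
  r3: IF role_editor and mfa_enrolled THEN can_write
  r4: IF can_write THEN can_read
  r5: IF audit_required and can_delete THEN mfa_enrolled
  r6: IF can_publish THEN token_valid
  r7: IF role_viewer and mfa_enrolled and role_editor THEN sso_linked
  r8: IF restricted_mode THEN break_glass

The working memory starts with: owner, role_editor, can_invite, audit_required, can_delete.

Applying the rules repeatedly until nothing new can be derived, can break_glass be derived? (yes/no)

Round 1: r2 [IF can_invite and can_delete and audit_required THEN role_viewer]; r5 [IF audit_required and can_delete THEN mfa_enrolled]. New: role_viewer, mfa_enrolled.
Round 2: r1 [IF role_viewer THEN admin_console]; r3 [IF role_editor and mfa_enrolled THEN can_write]; r7 [IF role_viewer and mfa_enrolled and role_editor THEN sso_linked]. New: admin_console, can_write, sso_linked.
Round 3: r4 [IF can_write THEN can_read]. New: can_read.
Fixed point reached. break_glass is concluded only by r8; r8 needs restricted_mode (never derived).

no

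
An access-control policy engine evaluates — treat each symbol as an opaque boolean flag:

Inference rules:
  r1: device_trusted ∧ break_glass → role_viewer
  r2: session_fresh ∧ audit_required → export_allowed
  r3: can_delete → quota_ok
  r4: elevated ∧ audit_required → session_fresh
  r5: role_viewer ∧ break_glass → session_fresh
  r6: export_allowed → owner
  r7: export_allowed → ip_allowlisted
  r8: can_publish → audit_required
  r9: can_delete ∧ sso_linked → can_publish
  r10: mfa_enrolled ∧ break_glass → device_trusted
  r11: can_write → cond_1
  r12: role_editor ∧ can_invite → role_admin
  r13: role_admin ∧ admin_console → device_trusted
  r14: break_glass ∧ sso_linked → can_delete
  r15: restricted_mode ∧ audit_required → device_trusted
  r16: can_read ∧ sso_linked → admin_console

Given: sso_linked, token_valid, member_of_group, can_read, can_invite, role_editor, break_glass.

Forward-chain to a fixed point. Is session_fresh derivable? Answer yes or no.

Round 1 — r12, r14, r16, derive role_admin, can_delete, admin_console.
Round 2 — r3, r9, r13, derive quota_ok, can_publish, device_trusted.
Round 3 — r1, r8, derive role_viewer, audit_required.
Round 4 — r5, derive session_fresh.
Round 5 — r2, derive export_allowed.
Round 6 — r6, r7, derive owner, ip_allowlisted.
session_fresh appears in round 4, so it is derivable.

yes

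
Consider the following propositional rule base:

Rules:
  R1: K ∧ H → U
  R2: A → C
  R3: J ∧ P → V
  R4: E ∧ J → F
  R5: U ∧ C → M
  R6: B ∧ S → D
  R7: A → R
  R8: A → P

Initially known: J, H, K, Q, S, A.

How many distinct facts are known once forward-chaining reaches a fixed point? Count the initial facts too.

12

Round 1: R1 [K ∧ H → U]; R2 [A → C]; R7 [A → R]; R8 [A → P]. New: U, C, R, P.
Round 2: R3 [J ∧ P → V]; R5 [U ∧ C → M]. New: V, M.
Closure: {A, C, H, J, K, M, P, Q, R, S, U, V} — 12 facts.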